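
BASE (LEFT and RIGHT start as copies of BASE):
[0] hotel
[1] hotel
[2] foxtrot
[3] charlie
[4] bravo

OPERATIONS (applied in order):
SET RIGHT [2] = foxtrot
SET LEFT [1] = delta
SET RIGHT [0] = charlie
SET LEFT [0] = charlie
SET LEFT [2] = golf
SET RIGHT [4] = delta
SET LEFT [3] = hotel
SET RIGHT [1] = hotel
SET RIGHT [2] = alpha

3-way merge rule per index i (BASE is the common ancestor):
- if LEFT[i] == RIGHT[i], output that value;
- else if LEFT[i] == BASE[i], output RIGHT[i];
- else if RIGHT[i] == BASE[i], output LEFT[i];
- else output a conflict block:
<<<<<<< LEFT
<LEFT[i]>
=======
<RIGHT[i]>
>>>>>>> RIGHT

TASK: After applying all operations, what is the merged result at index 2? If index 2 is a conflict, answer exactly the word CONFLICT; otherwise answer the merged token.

Final LEFT:  [charlie, delta, golf, hotel, bravo]
Final RIGHT: [charlie, hotel, alpha, charlie, delta]
i=0: L=charlie R=charlie -> agree -> charlie
i=1: L=delta, R=hotel=BASE -> take LEFT -> delta
i=2: BASE=foxtrot L=golf R=alpha all differ -> CONFLICT
i=3: L=hotel, R=charlie=BASE -> take LEFT -> hotel
i=4: L=bravo=BASE, R=delta -> take RIGHT -> delta
Index 2 -> CONFLICT

Answer: CONFLICT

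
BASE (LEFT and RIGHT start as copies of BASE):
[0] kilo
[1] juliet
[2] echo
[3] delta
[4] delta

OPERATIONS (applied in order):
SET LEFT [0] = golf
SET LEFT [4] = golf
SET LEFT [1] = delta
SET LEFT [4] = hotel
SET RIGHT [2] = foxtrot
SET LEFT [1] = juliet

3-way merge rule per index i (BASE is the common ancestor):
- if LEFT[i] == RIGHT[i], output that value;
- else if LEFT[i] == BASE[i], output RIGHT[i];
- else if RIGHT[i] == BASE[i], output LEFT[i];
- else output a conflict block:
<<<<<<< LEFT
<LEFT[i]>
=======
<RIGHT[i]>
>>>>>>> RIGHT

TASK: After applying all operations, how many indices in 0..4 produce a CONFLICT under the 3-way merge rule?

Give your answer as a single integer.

Answer: 0

Derivation:
Final LEFT:  [golf, juliet, echo, delta, hotel]
Final RIGHT: [kilo, juliet, foxtrot, delta, delta]
i=0: L=golf, R=kilo=BASE -> take LEFT -> golf
i=1: L=juliet R=juliet -> agree -> juliet
i=2: L=echo=BASE, R=foxtrot -> take RIGHT -> foxtrot
i=3: L=delta R=delta -> agree -> delta
i=4: L=hotel, R=delta=BASE -> take LEFT -> hotel
Conflict count: 0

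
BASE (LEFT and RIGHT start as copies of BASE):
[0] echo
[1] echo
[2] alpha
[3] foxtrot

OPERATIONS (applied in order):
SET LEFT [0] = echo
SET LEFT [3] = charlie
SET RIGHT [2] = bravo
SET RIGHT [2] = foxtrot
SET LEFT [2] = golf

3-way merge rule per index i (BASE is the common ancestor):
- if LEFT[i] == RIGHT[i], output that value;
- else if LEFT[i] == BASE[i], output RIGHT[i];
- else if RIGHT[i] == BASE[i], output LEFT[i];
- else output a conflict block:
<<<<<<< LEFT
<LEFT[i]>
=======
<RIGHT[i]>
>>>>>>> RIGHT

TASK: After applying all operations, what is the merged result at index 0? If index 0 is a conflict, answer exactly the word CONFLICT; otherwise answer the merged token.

Final LEFT:  [echo, echo, golf, charlie]
Final RIGHT: [echo, echo, foxtrot, foxtrot]
i=0: L=echo R=echo -> agree -> echo
i=1: L=echo R=echo -> agree -> echo
i=2: BASE=alpha L=golf R=foxtrot all differ -> CONFLICT
i=3: L=charlie, R=foxtrot=BASE -> take LEFT -> charlie
Index 0 -> echo

Answer: echo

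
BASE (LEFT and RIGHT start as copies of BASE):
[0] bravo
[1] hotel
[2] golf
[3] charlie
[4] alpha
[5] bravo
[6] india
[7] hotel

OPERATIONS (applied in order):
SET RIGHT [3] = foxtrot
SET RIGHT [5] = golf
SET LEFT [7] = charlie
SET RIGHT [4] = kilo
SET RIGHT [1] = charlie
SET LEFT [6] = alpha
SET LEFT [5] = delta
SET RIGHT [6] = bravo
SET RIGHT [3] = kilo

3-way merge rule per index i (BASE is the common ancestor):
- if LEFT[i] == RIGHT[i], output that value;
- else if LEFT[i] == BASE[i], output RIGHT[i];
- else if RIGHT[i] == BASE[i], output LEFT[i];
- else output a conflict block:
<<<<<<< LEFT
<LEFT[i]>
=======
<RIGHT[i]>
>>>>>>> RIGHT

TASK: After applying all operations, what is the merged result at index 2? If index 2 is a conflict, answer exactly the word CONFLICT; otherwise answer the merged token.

Answer: golf

Derivation:
Final LEFT:  [bravo, hotel, golf, charlie, alpha, delta, alpha, charlie]
Final RIGHT: [bravo, charlie, golf, kilo, kilo, golf, bravo, hotel]
i=0: L=bravo R=bravo -> agree -> bravo
i=1: L=hotel=BASE, R=charlie -> take RIGHT -> charlie
i=2: L=golf R=golf -> agree -> golf
i=3: L=charlie=BASE, R=kilo -> take RIGHT -> kilo
i=4: L=alpha=BASE, R=kilo -> take RIGHT -> kilo
i=5: BASE=bravo L=delta R=golf all differ -> CONFLICT
i=6: BASE=india L=alpha R=bravo all differ -> CONFLICT
i=7: L=charlie, R=hotel=BASE -> take LEFT -> charlie
Index 2 -> golf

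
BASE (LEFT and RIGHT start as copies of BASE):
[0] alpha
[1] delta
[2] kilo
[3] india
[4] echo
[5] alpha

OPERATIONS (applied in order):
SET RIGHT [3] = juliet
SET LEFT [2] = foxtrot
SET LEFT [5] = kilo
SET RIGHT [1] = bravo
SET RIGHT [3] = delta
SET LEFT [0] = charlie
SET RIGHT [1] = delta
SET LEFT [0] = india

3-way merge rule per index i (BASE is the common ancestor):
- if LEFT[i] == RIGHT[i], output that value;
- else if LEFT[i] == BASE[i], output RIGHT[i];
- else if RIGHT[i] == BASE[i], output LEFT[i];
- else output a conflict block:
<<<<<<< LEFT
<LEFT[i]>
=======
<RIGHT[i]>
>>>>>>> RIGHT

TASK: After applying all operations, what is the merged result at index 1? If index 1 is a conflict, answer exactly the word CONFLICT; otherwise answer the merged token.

Answer: delta

Derivation:
Final LEFT:  [india, delta, foxtrot, india, echo, kilo]
Final RIGHT: [alpha, delta, kilo, delta, echo, alpha]
i=0: L=india, R=alpha=BASE -> take LEFT -> india
i=1: L=delta R=delta -> agree -> delta
i=2: L=foxtrot, R=kilo=BASE -> take LEFT -> foxtrot
i=3: L=india=BASE, R=delta -> take RIGHT -> delta
i=4: L=echo R=echo -> agree -> echo
i=5: L=kilo, R=alpha=BASE -> take LEFT -> kilo
Index 1 -> delta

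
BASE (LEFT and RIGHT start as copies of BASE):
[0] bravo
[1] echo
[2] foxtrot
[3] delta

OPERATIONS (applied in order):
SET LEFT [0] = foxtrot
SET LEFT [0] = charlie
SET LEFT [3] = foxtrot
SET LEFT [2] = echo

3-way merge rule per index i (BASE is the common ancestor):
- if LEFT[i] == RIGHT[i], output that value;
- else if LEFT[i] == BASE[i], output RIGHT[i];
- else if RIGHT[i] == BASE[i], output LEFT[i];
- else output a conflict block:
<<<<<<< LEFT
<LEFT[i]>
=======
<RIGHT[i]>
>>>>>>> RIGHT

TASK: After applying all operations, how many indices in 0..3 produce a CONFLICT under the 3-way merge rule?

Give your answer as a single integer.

Final LEFT:  [charlie, echo, echo, foxtrot]
Final RIGHT: [bravo, echo, foxtrot, delta]
i=0: L=charlie, R=bravo=BASE -> take LEFT -> charlie
i=1: L=echo R=echo -> agree -> echo
i=2: L=echo, R=foxtrot=BASE -> take LEFT -> echo
i=3: L=foxtrot, R=delta=BASE -> take LEFT -> foxtrot
Conflict count: 0

Answer: 0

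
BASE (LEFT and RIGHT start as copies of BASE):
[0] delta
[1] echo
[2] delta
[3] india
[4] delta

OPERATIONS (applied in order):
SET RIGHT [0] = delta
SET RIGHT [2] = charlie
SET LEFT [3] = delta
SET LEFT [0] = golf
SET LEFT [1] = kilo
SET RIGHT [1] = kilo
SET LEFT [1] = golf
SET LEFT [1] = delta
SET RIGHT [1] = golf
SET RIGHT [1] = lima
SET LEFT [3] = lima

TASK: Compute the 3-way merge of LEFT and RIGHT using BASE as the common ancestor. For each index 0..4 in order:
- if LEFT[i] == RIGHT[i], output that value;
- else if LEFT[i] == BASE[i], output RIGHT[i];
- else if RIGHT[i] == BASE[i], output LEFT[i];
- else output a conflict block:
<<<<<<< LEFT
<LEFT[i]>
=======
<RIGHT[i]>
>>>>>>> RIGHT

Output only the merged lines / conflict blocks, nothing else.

Final LEFT:  [golf, delta, delta, lima, delta]
Final RIGHT: [delta, lima, charlie, india, delta]
i=0: L=golf, R=delta=BASE -> take LEFT -> golf
i=1: BASE=echo L=delta R=lima all differ -> CONFLICT
i=2: L=delta=BASE, R=charlie -> take RIGHT -> charlie
i=3: L=lima, R=india=BASE -> take LEFT -> lima
i=4: L=delta R=delta -> agree -> delta

Answer: golf
<<<<<<< LEFT
delta
=======
lima
>>>>>>> RIGHT
charlie
lima
delta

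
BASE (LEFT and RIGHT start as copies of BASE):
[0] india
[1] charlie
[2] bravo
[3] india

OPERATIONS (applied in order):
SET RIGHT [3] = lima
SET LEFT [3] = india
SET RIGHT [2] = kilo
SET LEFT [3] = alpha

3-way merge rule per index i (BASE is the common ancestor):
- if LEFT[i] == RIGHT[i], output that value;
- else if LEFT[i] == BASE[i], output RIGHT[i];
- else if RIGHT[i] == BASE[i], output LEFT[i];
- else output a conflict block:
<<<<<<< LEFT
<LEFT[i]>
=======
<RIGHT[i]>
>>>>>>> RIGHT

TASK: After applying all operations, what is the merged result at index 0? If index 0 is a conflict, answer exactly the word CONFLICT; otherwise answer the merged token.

Final LEFT:  [india, charlie, bravo, alpha]
Final RIGHT: [india, charlie, kilo, lima]
i=0: L=india R=india -> agree -> india
i=1: L=charlie R=charlie -> agree -> charlie
i=2: L=bravo=BASE, R=kilo -> take RIGHT -> kilo
i=3: BASE=india L=alpha R=lima all differ -> CONFLICT
Index 0 -> india

Answer: india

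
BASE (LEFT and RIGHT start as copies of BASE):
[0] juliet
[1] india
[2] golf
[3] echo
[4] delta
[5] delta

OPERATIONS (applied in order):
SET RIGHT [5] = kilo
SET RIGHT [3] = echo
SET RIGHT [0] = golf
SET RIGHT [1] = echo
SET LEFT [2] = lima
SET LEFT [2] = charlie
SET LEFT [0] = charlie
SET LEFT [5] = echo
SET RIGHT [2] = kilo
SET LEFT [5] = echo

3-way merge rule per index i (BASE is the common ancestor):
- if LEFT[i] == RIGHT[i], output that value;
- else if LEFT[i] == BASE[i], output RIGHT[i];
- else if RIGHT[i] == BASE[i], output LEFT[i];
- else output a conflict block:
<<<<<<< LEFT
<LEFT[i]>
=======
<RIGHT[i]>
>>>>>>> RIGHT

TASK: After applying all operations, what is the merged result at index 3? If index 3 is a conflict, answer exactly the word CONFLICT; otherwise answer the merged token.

Answer: echo

Derivation:
Final LEFT:  [charlie, india, charlie, echo, delta, echo]
Final RIGHT: [golf, echo, kilo, echo, delta, kilo]
i=0: BASE=juliet L=charlie R=golf all differ -> CONFLICT
i=1: L=india=BASE, R=echo -> take RIGHT -> echo
i=2: BASE=golf L=charlie R=kilo all differ -> CONFLICT
i=3: L=echo R=echo -> agree -> echo
i=4: L=delta R=delta -> agree -> delta
i=5: BASE=delta L=echo R=kilo all differ -> CONFLICT
Index 3 -> echo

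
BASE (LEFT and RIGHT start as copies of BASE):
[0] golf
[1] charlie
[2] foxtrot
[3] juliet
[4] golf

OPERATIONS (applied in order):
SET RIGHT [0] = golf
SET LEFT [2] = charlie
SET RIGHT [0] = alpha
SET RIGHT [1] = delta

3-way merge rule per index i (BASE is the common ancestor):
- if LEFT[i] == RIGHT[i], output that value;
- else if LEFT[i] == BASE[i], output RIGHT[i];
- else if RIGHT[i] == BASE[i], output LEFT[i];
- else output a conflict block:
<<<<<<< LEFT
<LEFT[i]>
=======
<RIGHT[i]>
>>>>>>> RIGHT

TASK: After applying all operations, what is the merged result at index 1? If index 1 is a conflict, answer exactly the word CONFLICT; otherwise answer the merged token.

Answer: delta

Derivation:
Final LEFT:  [golf, charlie, charlie, juliet, golf]
Final RIGHT: [alpha, delta, foxtrot, juliet, golf]
i=0: L=golf=BASE, R=alpha -> take RIGHT -> alpha
i=1: L=charlie=BASE, R=delta -> take RIGHT -> delta
i=2: L=charlie, R=foxtrot=BASE -> take LEFT -> charlie
i=3: L=juliet R=juliet -> agree -> juliet
i=4: L=golf R=golf -> agree -> golf
Index 1 -> delta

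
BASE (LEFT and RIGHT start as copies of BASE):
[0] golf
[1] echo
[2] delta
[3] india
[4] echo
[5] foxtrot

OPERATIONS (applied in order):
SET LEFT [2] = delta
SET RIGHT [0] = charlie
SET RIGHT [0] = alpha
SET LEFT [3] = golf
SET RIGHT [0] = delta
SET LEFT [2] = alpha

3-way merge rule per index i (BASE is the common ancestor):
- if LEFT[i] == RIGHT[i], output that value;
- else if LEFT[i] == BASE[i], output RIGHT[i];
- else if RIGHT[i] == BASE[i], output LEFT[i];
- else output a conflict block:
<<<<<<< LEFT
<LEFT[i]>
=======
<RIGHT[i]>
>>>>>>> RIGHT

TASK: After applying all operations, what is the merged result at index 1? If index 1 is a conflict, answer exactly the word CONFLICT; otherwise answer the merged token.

Final LEFT:  [golf, echo, alpha, golf, echo, foxtrot]
Final RIGHT: [delta, echo, delta, india, echo, foxtrot]
i=0: L=golf=BASE, R=delta -> take RIGHT -> delta
i=1: L=echo R=echo -> agree -> echo
i=2: L=alpha, R=delta=BASE -> take LEFT -> alpha
i=3: L=golf, R=india=BASE -> take LEFT -> golf
i=4: L=echo R=echo -> agree -> echo
i=5: L=foxtrot R=foxtrot -> agree -> foxtrot
Index 1 -> echo

Answer: echo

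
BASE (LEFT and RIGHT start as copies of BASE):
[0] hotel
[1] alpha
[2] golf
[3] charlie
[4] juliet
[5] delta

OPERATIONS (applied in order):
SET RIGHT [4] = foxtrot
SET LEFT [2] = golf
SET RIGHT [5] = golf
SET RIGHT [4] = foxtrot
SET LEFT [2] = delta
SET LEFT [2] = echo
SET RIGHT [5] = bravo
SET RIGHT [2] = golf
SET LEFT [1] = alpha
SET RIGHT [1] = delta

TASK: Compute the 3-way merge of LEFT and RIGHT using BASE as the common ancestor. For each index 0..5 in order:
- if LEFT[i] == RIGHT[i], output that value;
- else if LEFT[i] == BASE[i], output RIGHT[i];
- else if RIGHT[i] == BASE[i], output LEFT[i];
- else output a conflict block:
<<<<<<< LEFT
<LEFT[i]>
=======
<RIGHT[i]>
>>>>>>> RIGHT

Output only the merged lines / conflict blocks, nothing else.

Final LEFT:  [hotel, alpha, echo, charlie, juliet, delta]
Final RIGHT: [hotel, delta, golf, charlie, foxtrot, bravo]
i=0: L=hotel R=hotel -> agree -> hotel
i=1: L=alpha=BASE, R=delta -> take RIGHT -> delta
i=2: L=echo, R=golf=BASE -> take LEFT -> echo
i=3: L=charlie R=charlie -> agree -> charlie
i=4: L=juliet=BASE, R=foxtrot -> take RIGHT -> foxtrot
i=5: L=delta=BASE, R=bravo -> take RIGHT -> bravo

Answer: hotel
delta
echo
charlie
foxtrot
bravo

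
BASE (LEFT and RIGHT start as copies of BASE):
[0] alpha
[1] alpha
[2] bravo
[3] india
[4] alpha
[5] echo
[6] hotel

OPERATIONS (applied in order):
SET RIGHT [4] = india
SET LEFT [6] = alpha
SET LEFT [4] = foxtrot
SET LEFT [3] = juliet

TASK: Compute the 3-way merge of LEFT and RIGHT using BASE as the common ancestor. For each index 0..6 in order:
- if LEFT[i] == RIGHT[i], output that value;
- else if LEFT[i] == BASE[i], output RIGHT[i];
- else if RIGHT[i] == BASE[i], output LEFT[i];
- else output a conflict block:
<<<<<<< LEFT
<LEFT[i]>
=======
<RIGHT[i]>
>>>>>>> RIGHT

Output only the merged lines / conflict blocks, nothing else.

Answer: alpha
alpha
bravo
juliet
<<<<<<< LEFT
foxtrot
=======
india
>>>>>>> RIGHT
echo
alpha

Derivation:
Final LEFT:  [alpha, alpha, bravo, juliet, foxtrot, echo, alpha]
Final RIGHT: [alpha, alpha, bravo, india, india, echo, hotel]
i=0: L=alpha R=alpha -> agree -> alpha
i=1: L=alpha R=alpha -> agree -> alpha
i=2: L=bravo R=bravo -> agree -> bravo
i=3: L=juliet, R=india=BASE -> take LEFT -> juliet
i=4: BASE=alpha L=foxtrot R=india all differ -> CONFLICT
i=5: L=echo R=echo -> agree -> echo
i=6: L=alpha, R=hotel=BASE -> take LEFT -> alpha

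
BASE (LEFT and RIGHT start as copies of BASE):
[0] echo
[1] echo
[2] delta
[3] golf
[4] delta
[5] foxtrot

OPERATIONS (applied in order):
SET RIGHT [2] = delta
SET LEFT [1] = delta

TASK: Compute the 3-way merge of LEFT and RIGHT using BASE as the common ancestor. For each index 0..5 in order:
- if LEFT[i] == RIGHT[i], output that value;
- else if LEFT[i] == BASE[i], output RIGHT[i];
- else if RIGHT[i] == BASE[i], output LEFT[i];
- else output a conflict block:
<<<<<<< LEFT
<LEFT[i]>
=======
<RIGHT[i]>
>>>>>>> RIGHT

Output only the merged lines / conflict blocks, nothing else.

Answer: echo
delta
delta
golf
delta
foxtrot

Derivation:
Final LEFT:  [echo, delta, delta, golf, delta, foxtrot]
Final RIGHT: [echo, echo, delta, golf, delta, foxtrot]
i=0: L=echo R=echo -> agree -> echo
i=1: L=delta, R=echo=BASE -> take LEFT -> delta
i=2: L=delta R=delta -> agree -> delta
i=3: L=golf R=golf -> agree -> golf
i=4: L=delta R=delta -> agree -> delta
i=5: L=foxtrot R=foxtrot -> agree -> foxtrot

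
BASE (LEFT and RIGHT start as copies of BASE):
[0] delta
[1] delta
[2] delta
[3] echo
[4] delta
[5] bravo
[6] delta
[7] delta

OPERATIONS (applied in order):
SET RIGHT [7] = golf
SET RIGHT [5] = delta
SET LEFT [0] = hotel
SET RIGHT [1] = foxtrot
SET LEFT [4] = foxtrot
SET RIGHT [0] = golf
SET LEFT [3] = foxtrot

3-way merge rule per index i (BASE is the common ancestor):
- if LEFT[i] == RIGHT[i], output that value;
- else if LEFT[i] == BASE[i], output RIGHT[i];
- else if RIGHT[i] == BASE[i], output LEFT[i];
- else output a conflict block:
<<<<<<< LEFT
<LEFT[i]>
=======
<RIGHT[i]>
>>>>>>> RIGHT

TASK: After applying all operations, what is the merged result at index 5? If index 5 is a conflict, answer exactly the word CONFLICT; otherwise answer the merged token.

Final LEFT:  [hotel, delta, delta, foxtrot, foxtrot, bravo, delta, delta]
Final RIGHT: [golf, foxtrot, delta, echo, delta, delta, delta, golf]
i=0: BASE=delta L=hotel R=golf all differ -> CONFLICT
i=1: L=delta=BASE, R=foxtrot -> take RIGHT -> foxtrot
i=2: L=delta R=delta -> agree -> delta
i=3: L=foxtrot, R=echo=BASE -> take LEFT -> foxtrot
i=4: L=foxtrot, R=delta=BASE -> take LEFT -> foxtrot
i=5: L=bravo=BASE, R=delta -> take RIGHT -> delta
i=6: L=delta R=delta -> agree -> delta
i=7: L=delta=BASE, R=golf -> take RIGHT -> golf
Index 5 -> delta

Answer: delta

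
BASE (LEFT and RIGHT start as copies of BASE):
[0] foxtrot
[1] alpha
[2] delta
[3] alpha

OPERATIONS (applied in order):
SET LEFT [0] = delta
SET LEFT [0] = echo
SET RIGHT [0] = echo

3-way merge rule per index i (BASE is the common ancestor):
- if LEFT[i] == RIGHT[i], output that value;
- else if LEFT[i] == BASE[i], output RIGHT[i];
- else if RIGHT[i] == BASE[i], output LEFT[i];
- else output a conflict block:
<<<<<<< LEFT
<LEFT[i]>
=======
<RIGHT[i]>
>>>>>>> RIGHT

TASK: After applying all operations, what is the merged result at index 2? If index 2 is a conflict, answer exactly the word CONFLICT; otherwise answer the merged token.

Final LEFT:  [echo, alpha, delta, alpha]
Final RIGHT: [echo, alpha, delta, alpha]
i=0: L=echo R=echo -> agree -> echo
i=1: L=alpha R=alpha -> agree -> alpha
i=2: L=delta R=delta -> agree -> delta
i=3: L=alpha R=alpha -> agree -> alpha
Index 2 -> delta

Answer: delta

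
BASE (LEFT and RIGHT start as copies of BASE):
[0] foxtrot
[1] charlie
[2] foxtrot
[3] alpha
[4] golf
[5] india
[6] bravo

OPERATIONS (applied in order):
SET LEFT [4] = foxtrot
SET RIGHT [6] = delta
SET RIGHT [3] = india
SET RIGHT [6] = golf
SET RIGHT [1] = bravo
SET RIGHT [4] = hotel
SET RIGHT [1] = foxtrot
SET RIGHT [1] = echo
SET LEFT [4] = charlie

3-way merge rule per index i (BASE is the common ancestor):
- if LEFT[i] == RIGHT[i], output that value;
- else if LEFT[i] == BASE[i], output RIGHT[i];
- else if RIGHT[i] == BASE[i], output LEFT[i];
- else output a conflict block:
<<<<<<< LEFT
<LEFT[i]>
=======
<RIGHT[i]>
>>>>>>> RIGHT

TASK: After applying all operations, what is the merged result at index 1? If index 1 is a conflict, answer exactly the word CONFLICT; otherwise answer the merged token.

Answer: echo

Derivation:
Final LEFT:  [foxtrot, charlie, foxtrot, alpha, charlie, india, bravo]
Final RIGHT: [foxtrot, echo, foxtrot, india, hotel, india, golf]
i=0: L=foxtrot R=foxtrot -> agree -> foxtrot
i=1: L=charlie=BASE, R=echo -> take RIGHT -> echo
i=2: L=foxtrot R=foxtrot -> agree -> foxtrot
i=3: L=alpha=BASE, R=india -> take RIGHT -> india
i=4: BASE=golf L=charlie R=hotel all differ -> CONFLICT
i=5: L=india R=india -> agree -> india
i=6: L=bravo=BASE, R=golf -> take RIGHT -> golf
Index 1 -> echo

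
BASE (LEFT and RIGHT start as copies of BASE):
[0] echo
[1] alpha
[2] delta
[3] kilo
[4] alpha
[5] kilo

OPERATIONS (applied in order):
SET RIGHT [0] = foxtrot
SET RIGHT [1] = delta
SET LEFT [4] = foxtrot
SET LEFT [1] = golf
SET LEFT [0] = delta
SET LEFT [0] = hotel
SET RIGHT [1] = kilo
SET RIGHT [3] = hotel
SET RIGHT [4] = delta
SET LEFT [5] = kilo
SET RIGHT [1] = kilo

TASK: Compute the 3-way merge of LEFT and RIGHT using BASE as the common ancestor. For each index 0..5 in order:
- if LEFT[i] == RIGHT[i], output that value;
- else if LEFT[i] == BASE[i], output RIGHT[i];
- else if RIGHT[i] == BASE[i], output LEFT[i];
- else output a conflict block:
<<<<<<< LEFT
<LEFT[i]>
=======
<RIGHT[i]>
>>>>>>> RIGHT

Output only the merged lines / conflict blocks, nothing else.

Final LEFT:  [hotel, golf, delta, kilo, foxtrot, kilo]
Final RIGHT: [foxtrot, kilo, delta, hotel, delta, kilo]
i=0: BASE=echo L=hotel R=foxtrot all differ -> CONFLICT
i=1: BASE=alpha L=golf R=kilo all differ -> CONFLICT
i=2: L=delta R=delta -> agree -> delta
i=3: L=kilo=BASE, R=hotel -> take RIGHT -> hotel
i=4: BASE=alpha L=foxtrot R=delta all differ -> CONFLICT
i=5: L=kilo R=kilo -> agree -> kilo

Answer: <<<<<<< LEFT
hotel
=======
foxtrot
>>>>>>> RIGHT
<<<<<<< LEFT
golf
=======
kilo
>>>>>>> RIGHT
delta
hotel
<<<<<<< LEFT
foxtrot
=======
delta
>>>>>>> RIGHT
kilo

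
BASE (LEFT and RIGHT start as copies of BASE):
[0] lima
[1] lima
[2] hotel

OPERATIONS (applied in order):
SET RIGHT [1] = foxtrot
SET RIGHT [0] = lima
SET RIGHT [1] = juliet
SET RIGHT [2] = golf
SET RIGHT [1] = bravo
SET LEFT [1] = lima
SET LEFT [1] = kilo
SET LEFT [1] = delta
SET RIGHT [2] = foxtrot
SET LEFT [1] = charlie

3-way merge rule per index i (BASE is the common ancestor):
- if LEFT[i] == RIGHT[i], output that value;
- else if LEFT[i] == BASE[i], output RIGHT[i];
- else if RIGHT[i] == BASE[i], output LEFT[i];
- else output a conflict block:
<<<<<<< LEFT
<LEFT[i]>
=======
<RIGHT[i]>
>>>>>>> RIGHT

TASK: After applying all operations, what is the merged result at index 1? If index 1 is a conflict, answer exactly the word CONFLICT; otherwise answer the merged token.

Final LEFT:  [lima, charlie, hotel]
Final RIGHT: [lima, bravo, foxtrot]
i=0: L=lima R=lima -> agree -> lima
i=1: BASE=lima L=charlie R=bravo all differ -> CONFLICT
i=2: L=hotel=BASE, R=foxtrot -> take RIGHT -> foxtrot
Index 1 -> CONFLICT

Answer: CONFLICT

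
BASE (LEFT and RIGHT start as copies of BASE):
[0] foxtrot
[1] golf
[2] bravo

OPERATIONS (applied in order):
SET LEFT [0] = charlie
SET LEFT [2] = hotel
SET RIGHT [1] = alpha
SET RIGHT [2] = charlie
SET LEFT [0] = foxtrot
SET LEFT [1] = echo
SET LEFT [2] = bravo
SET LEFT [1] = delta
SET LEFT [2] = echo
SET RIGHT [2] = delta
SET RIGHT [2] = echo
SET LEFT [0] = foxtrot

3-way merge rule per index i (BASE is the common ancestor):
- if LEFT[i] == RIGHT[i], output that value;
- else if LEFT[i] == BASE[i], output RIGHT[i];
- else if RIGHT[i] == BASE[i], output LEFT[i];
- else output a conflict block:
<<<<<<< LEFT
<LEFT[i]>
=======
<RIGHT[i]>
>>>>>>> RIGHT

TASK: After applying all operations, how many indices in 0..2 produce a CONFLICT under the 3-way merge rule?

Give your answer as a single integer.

Final LEFT:  [foxtrot, delta, echo]
Final RIGHT: [foxtrot, alpha, echo]
i=0: L=foxtrot R=foxtrot -> agree -> foxtrot
i=1: BASE=golf L=delta R=alpha all differ -> CONFLICT
i=2: L=echo R=echo -> agree -> echo
Conflict count: 1

Answer: 1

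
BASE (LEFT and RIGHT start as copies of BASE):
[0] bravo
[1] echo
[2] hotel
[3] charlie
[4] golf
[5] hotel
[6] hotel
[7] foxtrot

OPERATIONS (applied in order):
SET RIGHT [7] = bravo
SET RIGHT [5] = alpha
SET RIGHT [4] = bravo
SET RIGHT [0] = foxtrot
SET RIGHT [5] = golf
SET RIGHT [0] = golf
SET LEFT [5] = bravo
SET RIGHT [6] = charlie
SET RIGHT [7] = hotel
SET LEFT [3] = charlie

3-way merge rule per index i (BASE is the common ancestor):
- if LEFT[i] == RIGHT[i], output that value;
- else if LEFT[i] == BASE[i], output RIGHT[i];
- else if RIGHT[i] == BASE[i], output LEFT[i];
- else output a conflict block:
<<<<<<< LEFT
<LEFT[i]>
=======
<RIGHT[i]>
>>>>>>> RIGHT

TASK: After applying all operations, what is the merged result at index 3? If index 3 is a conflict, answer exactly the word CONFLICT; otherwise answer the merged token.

Final LEFT:  [bravo, echo, hotel, charlie, golf, bravo, hotel, foxtrot]
Final RIGHT: [golf, echo, hotel, charlie, bravo, golf, charlie, hotel]
i=0: L=bravo=BASE, R=golf -> take RIGHT -> golf
i=1: L=echo R=echo -> agree -> echo
i=2: L=hotel R=hotel -> agree -> hotel
i=3: L=charlie R=charlie -> agree -> charlie
i=4: L=golf=BASE, R=bravo -> take RIGHT -> bravo
i=5: BASE=hotel L=bravo R=golf all differ -> CONFLICT
i=6: L=hotel=BASE, R=charlie -> take RIGHT -> charlie
i=7: L=foxtrot=BASE, R=hotel -> take RIGHT -> hotel
Index 3 -> charlie

Answer: charlie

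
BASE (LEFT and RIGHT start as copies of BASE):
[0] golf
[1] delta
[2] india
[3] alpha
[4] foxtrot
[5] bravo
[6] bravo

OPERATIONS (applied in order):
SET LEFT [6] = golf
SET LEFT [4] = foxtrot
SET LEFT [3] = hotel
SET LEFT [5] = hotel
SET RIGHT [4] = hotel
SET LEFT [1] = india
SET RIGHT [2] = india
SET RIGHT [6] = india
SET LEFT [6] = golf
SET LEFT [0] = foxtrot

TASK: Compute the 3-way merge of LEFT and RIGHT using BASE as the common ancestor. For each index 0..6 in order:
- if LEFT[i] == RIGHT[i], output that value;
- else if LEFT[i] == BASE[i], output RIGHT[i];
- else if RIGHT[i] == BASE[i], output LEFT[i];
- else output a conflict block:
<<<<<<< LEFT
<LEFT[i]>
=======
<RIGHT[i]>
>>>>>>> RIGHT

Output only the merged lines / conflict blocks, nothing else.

Answer: foxtrot
india
india
hotel
hotel
hotel
<<<<<<< LEFT
golf
=======
india
>>>>>>> RIGHT

Derivation:
Final LEFT:  [foxtrot, india, india, hotel, foxtrot, hotel, golf]
Final RIGHT: [golf, delta, india, alpha, hotel, bravo, india]
i=0: L=foxtrot, R=golf=BASE -> take LEFT -> foxtrot
i=1: L=india, R=delta=BASE -> take LEFT -> india
i=2: L=india R=india -> agree -> india
i=3: L=hotel, R=alpha=BASE -> take LEFT -> hotel
i=4: L=foxtrot=BASE, R=hotel -> take RIGHT -> hotel
i=5: L=hotel, R=bravo=BASE -> take LEFT -> hotel
i=6: BASE=bravo L=golf R=india all differ -> CONFLICT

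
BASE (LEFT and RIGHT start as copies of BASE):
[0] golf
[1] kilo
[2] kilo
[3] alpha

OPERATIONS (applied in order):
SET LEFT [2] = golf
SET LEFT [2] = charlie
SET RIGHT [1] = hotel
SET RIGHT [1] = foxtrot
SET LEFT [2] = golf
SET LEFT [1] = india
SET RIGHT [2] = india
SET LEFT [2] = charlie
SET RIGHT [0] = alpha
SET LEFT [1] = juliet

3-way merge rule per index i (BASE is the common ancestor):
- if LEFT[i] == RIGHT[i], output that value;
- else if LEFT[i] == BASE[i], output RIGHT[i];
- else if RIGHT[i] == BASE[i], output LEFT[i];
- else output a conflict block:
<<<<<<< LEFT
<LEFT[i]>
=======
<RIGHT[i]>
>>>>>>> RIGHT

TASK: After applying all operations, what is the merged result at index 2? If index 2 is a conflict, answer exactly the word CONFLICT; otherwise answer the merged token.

Final LEFT:  [golf, juliet, charlie, alpha]
Final RIGHT: [alpha, foxtrot, india, alpha]
i=0: L=golf=BASE, R=alpha -> take RIGHT -> alpha
i=1: BASE=kilo L=juliet R=foxtrot all differ -> CONFLICT
i=2: BASE=kilo L=charlie R=india all differ -> CONFLICT
i=3: L=alpha R=alpha -> agree -> alpha
Index 2 -> CONFLICT

Answer: CONFLICT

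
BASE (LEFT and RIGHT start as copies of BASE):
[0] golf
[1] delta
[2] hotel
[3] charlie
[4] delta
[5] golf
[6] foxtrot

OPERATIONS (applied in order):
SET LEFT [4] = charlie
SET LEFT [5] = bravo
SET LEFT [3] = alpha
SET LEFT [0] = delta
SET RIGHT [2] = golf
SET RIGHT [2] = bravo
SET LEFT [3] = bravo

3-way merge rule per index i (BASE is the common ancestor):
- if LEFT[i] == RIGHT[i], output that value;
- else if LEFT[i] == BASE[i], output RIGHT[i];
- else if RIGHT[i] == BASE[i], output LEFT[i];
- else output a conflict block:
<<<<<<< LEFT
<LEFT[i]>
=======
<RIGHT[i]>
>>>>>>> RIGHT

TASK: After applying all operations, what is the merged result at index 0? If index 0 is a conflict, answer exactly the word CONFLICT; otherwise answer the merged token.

Answer: delta

Derivation:
Final LEFT:  [delta, delta, hotel, bravo, charlie, bravo, foxtrot]
Final RIGHT: [golf, delta, bravo, charlie, delta, golf, foxtrot]
i=0: L=delta, R=golf=BASE -> take LEFT -> delta
i=1: L=delta R=delta -> agree -> delta
i=2: L=hotel=BASE, R=bravo -> take RIGHT -> bravo
i=3: L=bravo, R=charlie=BASE -> take LEFT -> bravo
i=4: L=charlie, R=delta=BASE -> take LEFT -> charlie
i=5: L=bravo, R=golf=BASE -> take LEFT -> bravo
i=6: L=foxtrot R=foxtrot -> agree -> foxtrot
Index 0 -> delta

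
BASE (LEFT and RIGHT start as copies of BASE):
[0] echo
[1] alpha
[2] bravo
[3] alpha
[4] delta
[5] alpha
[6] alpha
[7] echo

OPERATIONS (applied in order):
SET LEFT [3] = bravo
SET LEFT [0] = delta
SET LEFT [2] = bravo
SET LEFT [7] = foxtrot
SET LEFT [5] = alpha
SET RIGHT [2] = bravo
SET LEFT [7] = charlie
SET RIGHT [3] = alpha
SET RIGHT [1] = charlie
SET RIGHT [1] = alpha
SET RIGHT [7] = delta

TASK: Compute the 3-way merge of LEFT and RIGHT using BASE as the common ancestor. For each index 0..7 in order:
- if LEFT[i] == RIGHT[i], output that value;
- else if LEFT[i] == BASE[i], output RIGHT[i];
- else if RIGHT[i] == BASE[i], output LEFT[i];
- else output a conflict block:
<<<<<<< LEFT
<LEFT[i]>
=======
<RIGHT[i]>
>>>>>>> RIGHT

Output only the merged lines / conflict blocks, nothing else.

Answer: delta
alpha
bravo
bravo
delta
alpha
alpha
<<<<<<< LEFT
charlie
=======
delta
>>>>>>> RIGHT

Derivation:
Final LEFT:  [delta, alpha, bravo, bravo, delta, alpha, alpha, charlie]
Final RIGHT: [echo, alpha, bravo, alpha, delta, alpha, alpha, delta]
i=0: L=delta, R=echo=BASE -> take LEFT -> delta
i=1: L=alpha R=alpha -> agree -> alpha
i=2: L=bravo R=bravo -> agree -> bravo
i=3: L=bravo, R=alpha=BASE -> take LEFT -> bravo
i=4: L=delta R=delta -> agree -> delta
i=5: L=alpha R=alpha -> agree -> alpha
i=6: L=alpha R=alpha -> agree -> alpha
i=7: BASE=echo L=charlie R=delta all differ -> CONFLICT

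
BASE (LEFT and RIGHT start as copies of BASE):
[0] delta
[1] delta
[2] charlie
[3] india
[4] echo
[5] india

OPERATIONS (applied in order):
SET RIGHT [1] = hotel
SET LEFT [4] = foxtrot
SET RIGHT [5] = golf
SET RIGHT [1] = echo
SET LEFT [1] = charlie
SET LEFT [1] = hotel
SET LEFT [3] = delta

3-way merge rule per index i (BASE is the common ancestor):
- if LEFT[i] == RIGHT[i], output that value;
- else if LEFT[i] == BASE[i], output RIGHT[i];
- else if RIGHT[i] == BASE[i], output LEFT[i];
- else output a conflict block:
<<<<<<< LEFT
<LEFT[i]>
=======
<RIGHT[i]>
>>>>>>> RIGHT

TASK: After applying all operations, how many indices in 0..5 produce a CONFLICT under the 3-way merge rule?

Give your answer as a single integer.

Final LEFT:  [delta, hotel, charlie, delta, foxtrot, india]
Final RIGHT: [delta, echo, charlie, india, echo, golf]
i=0: L=delta R=delta -> agree -> delta
i=1: BASE=delta L=hotel R=echo all differ -> CONFLICT
i=2: L=charlie R=charlie -> agree -> charlie
i=3: L=delta, R=india=BASE -> take LEFT -> delta
i=4: L=foxtrot, R=echo=BASE -> take LEFT -> foxtrot
i=5: L=india=BASE, R=golf -> take RIGHT -> golf
Conflict count: 1

Answer: 1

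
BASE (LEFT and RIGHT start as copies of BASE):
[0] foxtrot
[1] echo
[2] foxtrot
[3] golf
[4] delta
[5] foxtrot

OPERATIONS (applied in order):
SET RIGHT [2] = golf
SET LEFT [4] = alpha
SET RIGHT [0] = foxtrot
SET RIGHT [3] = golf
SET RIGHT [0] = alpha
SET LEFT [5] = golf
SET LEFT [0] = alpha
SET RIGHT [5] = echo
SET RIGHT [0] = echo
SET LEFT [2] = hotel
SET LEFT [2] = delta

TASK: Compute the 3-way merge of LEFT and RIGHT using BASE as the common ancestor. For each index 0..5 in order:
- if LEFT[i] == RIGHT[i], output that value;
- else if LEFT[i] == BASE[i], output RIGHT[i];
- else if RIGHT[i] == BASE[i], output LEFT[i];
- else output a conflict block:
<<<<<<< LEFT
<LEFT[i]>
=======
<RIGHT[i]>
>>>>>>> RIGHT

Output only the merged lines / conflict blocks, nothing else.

Final LEFT:  [alpha, echo, delta, golf, alpha, golf]
Final RIGHT: [echo, echo, golf, golf, delta, echo]
i=0: BASE=foxtrot L=alpha R=echo all differ -> CONFLICT
i=1: L=echo R=echo -> agree -> echo
i=2: BASE=foxtrot L=delta R=golf all differ -> CONFLICT
i=3: L=golf R=golf -> agree -> golf
i=4: L=alpha, R=delta=BASE -> take LEFT -> alpha
i=5: BASE=foxtrot L=golf R=echo all differ -> CONFLICT

Answer: <<<<<<< LEFT
alpha
=======
echo
>>>>>>> RIGHT
echo
<<<<<<< LEFT
delta
=======
golf
>>>>>>> RIGHT
golf
alpha
<<<<<<< LEFT
golf
=======
echo
>>>>>>> RIGHT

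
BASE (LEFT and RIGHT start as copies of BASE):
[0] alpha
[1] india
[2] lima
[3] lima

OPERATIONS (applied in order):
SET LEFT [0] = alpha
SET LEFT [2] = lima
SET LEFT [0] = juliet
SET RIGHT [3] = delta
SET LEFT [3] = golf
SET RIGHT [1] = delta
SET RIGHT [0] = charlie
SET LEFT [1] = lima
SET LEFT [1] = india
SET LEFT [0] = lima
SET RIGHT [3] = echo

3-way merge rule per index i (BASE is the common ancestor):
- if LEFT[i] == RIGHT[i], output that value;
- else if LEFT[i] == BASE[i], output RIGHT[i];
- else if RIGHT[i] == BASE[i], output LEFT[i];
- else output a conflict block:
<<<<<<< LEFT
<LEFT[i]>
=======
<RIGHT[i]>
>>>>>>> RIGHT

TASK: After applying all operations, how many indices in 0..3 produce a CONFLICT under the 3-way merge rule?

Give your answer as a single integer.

Final LEFT:  [lima, india, lima, golf]
Final RIGHT: [charlie, delta, lima, echo]
i=0: BASE=alpha L=lima R=charlie all differ -> CONFLICT
i=1: L=india=BASE, R=delta -> take RIGHT -> delta
i=2: L=lima R=lima -> agree -> lima
i=3: BASE=lima L=golf R=echo all differ -> CONFLICT
Conflict count: 2

Answer: 2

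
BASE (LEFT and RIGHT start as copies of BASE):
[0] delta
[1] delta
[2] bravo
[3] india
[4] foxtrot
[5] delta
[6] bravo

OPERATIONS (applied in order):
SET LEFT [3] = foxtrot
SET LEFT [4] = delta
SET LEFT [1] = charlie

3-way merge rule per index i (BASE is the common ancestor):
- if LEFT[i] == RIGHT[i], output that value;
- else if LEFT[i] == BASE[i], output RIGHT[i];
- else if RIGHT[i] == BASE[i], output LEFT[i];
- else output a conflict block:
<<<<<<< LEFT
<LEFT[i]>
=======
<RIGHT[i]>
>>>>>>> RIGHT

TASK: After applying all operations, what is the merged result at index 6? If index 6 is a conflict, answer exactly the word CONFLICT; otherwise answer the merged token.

Final LEFT:  [delta, charlie, bravo, foxtrot, delta, delta, bravo]
Final RIGHT: [delta, delta, bravo, india, foxtrot, delta, bravo]
i=0: L=delta R=delta -> agree -> delta
i=1: L=charlie, R=delta=BASE -> take LEFT -> charlie
i=2: L=bravo R=bravo -> agree -> bravo
i=3: L=foxtrot, R=india=BASE -> take LEFT -> foxtrot
i=4: L=delta, R=foxtrot=BASE -> take LEFT -> delta
i=5: L=delta R=delta -> agree -> delta
i=6: L=bravo R=bravo -> agree -> bravo
Index 6 -> bravo

Answer: bravo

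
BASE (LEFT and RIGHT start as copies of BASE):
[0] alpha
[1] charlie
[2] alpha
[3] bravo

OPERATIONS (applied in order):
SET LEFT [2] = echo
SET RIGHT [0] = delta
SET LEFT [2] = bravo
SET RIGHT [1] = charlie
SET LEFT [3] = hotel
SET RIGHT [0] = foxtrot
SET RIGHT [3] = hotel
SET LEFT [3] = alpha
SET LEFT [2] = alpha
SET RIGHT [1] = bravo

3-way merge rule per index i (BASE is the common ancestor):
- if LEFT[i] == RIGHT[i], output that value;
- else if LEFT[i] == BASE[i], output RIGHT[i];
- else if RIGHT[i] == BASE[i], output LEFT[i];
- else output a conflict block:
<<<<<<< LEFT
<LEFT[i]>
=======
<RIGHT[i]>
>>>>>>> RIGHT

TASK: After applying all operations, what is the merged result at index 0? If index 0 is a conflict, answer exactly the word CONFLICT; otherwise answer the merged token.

Answer: foxtrot

Derivation:
Final LEFT:  [alpha, charlie, alpha, alpha]
Final RIGHT: [foxtrot, bravo, alpha, hotel]
i=0: L=alpha=BASE, R=foxtrot -> take RIGHT -> foxtrot
i=1: L=charlie=BASE, R=bravo -> take RIGHT -> bravo
i=2: L=alpha R=alpha -> agree -> alpha
i=3: BASE=bravo L=alpha R=hotel all differ -> CONFLICT
Index 0 -> foxtrot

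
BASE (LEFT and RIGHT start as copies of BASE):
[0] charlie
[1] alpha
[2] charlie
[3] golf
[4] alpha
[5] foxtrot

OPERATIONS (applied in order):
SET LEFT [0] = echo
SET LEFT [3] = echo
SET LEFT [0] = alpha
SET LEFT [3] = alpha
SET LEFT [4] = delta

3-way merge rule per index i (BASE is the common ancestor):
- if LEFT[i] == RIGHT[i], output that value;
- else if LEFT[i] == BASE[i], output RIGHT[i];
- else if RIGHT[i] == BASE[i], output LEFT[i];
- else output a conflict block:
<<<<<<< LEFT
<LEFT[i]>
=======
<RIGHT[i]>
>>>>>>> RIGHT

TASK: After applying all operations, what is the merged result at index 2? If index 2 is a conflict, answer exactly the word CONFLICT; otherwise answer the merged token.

Answer: charlie

Derivation:
Final LEFT:  [alpha, alpha, charlie, alpha, delta, foxtrot]
Final RIGHT: [charlie, alpha, charlie, golf, alpha, foxtrot]
i=0: L=alpha, R=charlie=BASE -> take LEFT -> alpha
i=1: L=alpha R=alpha -> agree -> alpha
i=2: L=charlie R=charlie -> agree -> charlie
i=3: L=alpha, R=golf=BASE -> take LEFT -> alpha
i=4: L=delta, R=alpha=BASE -> take LEFT -> delta
i=5: L=foxtrot R=foxtrot -> agree -> foxtrot
Index 2 -> charlie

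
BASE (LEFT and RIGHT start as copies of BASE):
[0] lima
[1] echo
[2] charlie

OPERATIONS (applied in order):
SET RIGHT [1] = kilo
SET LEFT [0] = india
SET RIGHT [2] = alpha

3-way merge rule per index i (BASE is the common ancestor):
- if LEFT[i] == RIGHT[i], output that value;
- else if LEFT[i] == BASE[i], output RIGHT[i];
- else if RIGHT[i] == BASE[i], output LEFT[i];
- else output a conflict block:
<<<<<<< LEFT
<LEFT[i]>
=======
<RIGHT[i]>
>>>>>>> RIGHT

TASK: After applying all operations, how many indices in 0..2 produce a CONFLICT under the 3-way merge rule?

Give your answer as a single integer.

Answer: 0

Derivation:
Final LEFT:  [india, echo, charlie]
Final RIGHT: [lima, kilo, alpha]
i=0: L=india, R=lima=BASE -> take LEFT -> india
i=1: L=echo=BASE, R=kilo -> take RIGHT -> kilo
i=2: L=charlie=BASE, R=alpha -> take RIGHT -> alpha
Conflict count: 0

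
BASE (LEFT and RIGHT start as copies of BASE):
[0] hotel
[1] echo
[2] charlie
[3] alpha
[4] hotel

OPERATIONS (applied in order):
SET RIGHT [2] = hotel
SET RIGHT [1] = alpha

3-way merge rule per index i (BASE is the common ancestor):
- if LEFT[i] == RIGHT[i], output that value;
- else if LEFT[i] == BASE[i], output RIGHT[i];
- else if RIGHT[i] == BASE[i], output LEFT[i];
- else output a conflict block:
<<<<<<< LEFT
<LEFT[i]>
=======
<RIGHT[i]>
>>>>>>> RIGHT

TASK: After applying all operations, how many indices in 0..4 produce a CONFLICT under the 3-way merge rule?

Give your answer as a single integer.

Final LEFT:  [hotel, echo, charlie, alpha, hotel]
Final RIGHT: [hotel, alpha, hotel, alpha, hotel]
i=0: L=hotel R=hotel -> agree -> hotel
i=1: L=echo=BASE, R=alpha -> take RIGHT -> alpha
i=2: L=charlie=BASE, R=hotel -> take RIGHT -> hotel
i=3: L=alpha R=alpha -> agree -> alpha
i=4: L=hotel R=hotel -> agree -> hotel
Conflict count: 0

Answer: 0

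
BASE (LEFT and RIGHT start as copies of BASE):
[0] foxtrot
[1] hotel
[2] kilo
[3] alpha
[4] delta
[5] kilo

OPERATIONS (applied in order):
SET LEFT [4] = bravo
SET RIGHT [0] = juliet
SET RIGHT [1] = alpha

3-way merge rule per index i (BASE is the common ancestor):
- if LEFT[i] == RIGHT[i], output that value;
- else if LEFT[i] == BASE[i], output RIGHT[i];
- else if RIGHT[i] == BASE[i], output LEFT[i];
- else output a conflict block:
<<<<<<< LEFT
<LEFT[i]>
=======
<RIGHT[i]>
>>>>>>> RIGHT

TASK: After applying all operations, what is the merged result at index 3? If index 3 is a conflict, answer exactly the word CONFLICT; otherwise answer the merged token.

Final LEFT:  [foxtrot, hotel, kilo, alpha, bravo, kilo]
Final RIGHT: [juliet, alpha, kilo, alpha, delta, kilo]
i=0: L=foxtrot=BASE, R=juliet -> take RIGHT -> juliet
i=1: L=hotel=BASE, R=alpha -> take RIGHT -> alpha
i=2: L=kilo R=kilo -> agree -> kilo
i=3: L=alpha R=alpha -> agree -> alpha
i=4: L=bravo, R=delta=BASE -> take LEFT -> bravo
i=5: L=kilo R=kilo -> agree -> kilo
Index 3 -> alpha

Answer: alpha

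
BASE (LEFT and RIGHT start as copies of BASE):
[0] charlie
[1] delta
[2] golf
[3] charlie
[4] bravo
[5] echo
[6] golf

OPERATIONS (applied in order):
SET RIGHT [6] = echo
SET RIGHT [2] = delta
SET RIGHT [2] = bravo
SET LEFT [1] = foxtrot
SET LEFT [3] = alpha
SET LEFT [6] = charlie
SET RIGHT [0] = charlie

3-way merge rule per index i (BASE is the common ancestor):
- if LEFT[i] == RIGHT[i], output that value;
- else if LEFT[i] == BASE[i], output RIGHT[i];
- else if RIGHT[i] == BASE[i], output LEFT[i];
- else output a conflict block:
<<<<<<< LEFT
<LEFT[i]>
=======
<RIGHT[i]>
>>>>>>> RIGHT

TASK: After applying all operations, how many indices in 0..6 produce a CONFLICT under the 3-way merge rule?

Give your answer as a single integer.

Answer: 1

Derivation:
Final LEFT:  [charlie, foxtrot, golf, alpha, bravo, echo, charlie]
Final RIGHT: [charlie, delta, bravo, charlie, bravo, echo, echo]
i=0: L=charlie R=charlie -> agree -> charlie
i=1: L=foxtrot, R=delta=BASE -> take LEFT -> foxtrot
i=2: L=golf=BASE, R=bravo -> take RIGHT -> bravo
i=3: L=alpha, R=charlie=BASE -> take LEFT -> alpha
i=4: L=bravo R=bravo -> agree -> bravo
i=5: L=echo R=echo -> agree -> echo
i=6: BASE=golf L=charlie R=echo all differ -> CONFLICT
Conflict count: 1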